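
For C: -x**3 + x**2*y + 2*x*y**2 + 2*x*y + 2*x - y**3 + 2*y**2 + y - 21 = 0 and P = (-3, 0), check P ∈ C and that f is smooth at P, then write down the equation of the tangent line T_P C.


Tangent line at P: -25*x + 4*y - 75 = 0.

Step 1: f(-3, 0) = 0, so P lies on C.
Step 2: partial derivatives
  f_x(x, y) = -3*x**2 + 2*x*y + 2*y**2 + 2*y + 2, f_y(x, y) = x**2 + 4*x*y + 2*x - 3*y**2 + 4*y + 1.
  f_x(P) = -25, f_y(P) = 4 (gradient nonzero, so P is smooth).
Step 3: tangent line at P: -25·(x − -3) + 4·(y − 0) = 0.
Expanding: -25*x + 4*y - 75 = 0.


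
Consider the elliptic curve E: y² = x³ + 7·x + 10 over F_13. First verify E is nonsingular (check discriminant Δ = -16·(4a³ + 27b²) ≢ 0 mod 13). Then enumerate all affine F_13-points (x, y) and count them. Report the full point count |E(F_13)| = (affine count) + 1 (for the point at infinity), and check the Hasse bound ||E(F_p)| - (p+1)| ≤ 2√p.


Affine points = {(0, 6), (0, 7), (5, 1), (5, 12), (7, 5), (7, 8), (9, 3), (9, 10), (10, 1), (10, 12), (11, 1), (11, 12)}; affine count = 12; |E(F_13)| = 13.

Discriminant check: Δ ∝ 4a³ + 27b² = 4·7³ + 27·10² = 4·343 + 27·100 ≡ 3 (mod 13). Nonzero ⇒ E is nonsingular.
For each x ∈ F_13, compute rhs = x³ + 7·x + 10 mod 13, then count y ∈ F_13 with y² ≡ rhs.
  x = 0: rhs = 10, matching y values: 6, 7 (2 points).
  x = 1: rhs = 5, matching y values: none (0 points).
  x = 2: rhs = 6, matching y values: none (0 points).
  x = 3: rhs = 6, matching y values: none (0 points).
  x = 4: rhs = 11, matching y values: none (0 points).
  x = 5: rhs = 1, matching y values: 1, 12 (2 points).
  x = 6: rhs = 8, matching y values: none (0 points).
  x = 7: rhs = 12, matching y values: 5, 8 (2 points).
  x = 8: rhs = 6, matching y values: none (0 points).
  x = 9: rhs = 9, matching y values: 3, 10 (2 points).
  x = 10: rhs = 1, matching y values: 1, 12 (2 points).
  x = 11: rhs = 1, matching y values: 1, 12 (2 points).
  x = 12: rhs = 2, matching y values: none (0 points).
Total affine count: 12.
Full point count |E(F_13)| = 12 + 1 = 13.
Hasse bound: |13 − (13+1)| = |-1| = 1 ≤ 2√13 ≈ 7.2111 ✓.


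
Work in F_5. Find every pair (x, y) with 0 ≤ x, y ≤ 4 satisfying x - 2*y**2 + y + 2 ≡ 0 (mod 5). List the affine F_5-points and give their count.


Affine F_5-points: {(1, 4), (3, 0), (3, 3), (4, 1), (4, 2)}; count = 5.

For each of the 25 pairs (x, y) ∈ F_5², evaluate f(x, y) mod 5. Record the zeros.
  x = 0: [0↦2, 1↦1, 2↦1, 3↦2, 4↦4]  zeros at y ∈ ∅
  x = 1: [0↦3, 1↦2, 2↦2, 3↦3, 4↦0]  zeros at y ∈ {4}
  x = 2: [0↦4, 1↦3, 2↦3, 3↦4, 4↦1]  zeros at y ∈ ∅
  x = 3: [0↦0, 1↦4, 2↦4, 3↦0, 4↦2]  zeros at y ∈ {0, 3}
  x = 4: [0↦1, 1↦0, 2↦0, 3↦1, 4↦3]  zeros at y ∈ {1, 2}
Collecting zeros: affine points = {(1, 4), (3, 0), (3, 3), (4, 1), (4, 2)}.
Total count |C(F_5)_aff| = 5.


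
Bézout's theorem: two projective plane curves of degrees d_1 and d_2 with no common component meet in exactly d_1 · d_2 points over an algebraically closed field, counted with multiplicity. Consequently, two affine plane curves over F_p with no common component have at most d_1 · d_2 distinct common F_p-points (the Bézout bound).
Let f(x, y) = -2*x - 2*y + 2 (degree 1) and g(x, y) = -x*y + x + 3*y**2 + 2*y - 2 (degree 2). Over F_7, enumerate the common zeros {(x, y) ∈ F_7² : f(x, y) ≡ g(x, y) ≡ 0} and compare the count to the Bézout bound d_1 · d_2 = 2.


Common zeros: {(4, 4), (5, 3)}; count = 2; Bézout bound = 2.

deg(f) = 1, deg(g) = 2, so Bézout bound = 2.
Scan x ∈ F_7. For each x, list the y ∈ F_7 with f(x, y) ≡ 0 and those with g(x, y) ≡ 0 (mod 7); the common zeros in that column are the intersection.
  x = 0: f ≡ 0 at y ∈ {1}; g ≡ 0 at y ∈ {2}; common: ∅.
  x = 1: f ≡ 0 at y ∈ {0}; g ≡ 0 at y ∈ ∅; common: ∅.
  x = 2: f ≡ 0 at y ∈ {6}; g ≡ 0 at y ∈ {0}; common: ∅.
  x = 3: f ≡ 0 at y ∈ {5}; g ≡ 0 at y ∈ ∅; common: ∅.
  x = 4: f ≡ 0 at y ∈ {4}; g ≡ 0 at y ∈ {4, 6}; common: {4}.
  x = 5: f ≡ 0 at y ∈ {3}; g ≡ 0 at y ∈ {3, 5}; common: {3}.
  x = 6: f ≡ 0 at y ∈ {2}; g ≡ 0 at y ∈ ∅; common: ∅.
Collecting: common zeros = {(4, 4), (5, 3)}, so the count is 2.
Comparison with the Bézout bound: 2 ≤ 2 = deg(f)·deg(g), as expected for curves with no common component (the bound is attained).


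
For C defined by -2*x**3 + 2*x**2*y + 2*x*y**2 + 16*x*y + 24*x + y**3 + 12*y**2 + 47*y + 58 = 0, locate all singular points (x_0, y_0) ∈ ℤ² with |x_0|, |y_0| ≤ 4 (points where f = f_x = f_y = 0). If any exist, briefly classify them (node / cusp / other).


Singular points: {(-1, -3)}; classification: cusp.

Compute partial derivatives:
  f_x = -6*x**2 + 4*x*y + 2*y**2 + 16*y + 24.
  f_y = 2*x**2 + 4*x*y + 16*x + 3*y**2 + 24*y + 47.
Scan x_0 ∈ {−4, ..., 4}. For each x_0, f_y(x_0, y) is a polynomial in y; find its integer roots y ∈ {−4, ..., 4}, then test f_x and f at those candidates.
  x = -4: f_y(-4, y) = 3*y**2 + 8*y + 15; no integer root y with |y| ≤ 4.
  x = -3: f_y(-3, y) = 3*y**2 + 12*y + 17; no integer root y with |y| ≤ 4.
  x = -2: f_y(-2, y) = 3*y**2 + 16*y + 23; no integer root y with |y| ≤ 4.
  x = -1: f_y(-1, y) = 3*y**2 + 20*y + 33; vanishes at y ∈ {-3}. (-1, -3): f_x = 0, f = 0 — SINGULAR.
  x = 0: f_y(0, y) = 3*y**2 + 24*y + 47; no integer root y with |y| ≤ 4.
  x = 1: f_y(1, y) = 3*y**2 + 28*y + 65; no integer root y with |y| ≤ 4.
  x = 2: f_y(2, y) = 3*y**2 + 32*y + 87; no integer root y with |y| ≤ 4.
  x = 3: f_y(3, y) = 3*y**2 + 36*y + 113; no integer root y with |y| ≤ 4.
  x = 4: f_y(4, y) = 3*y**2 + 40*y + 143; no integer root y with |y| ≤ 4.
Only singular point on the grid: (-1, -3).
Classify: substitute x = -1 + u, y = -3 + v and expand: f = -2*u**3 + 2*u**2*v + 2*u*v**2 + v**3 + v**2.
No constant or linear terms (consistent with a singular point). Quadratic part: v**2. Cubic part: -2*u**3 + 2*u**2*v + 2*u*v**2 + v**3.
The quadratic part v**2 is a perfect square, so there is a single (double) tangent line v = 0, i.e. y = -3. Restricting the cubic part to that line (v = 0) leaves -2*u**3 ≠ 0, so f is not divisible by v and the branch is v² ≈ 2*u**3 to lowest order — this is a cusp.
Classification: cusp.


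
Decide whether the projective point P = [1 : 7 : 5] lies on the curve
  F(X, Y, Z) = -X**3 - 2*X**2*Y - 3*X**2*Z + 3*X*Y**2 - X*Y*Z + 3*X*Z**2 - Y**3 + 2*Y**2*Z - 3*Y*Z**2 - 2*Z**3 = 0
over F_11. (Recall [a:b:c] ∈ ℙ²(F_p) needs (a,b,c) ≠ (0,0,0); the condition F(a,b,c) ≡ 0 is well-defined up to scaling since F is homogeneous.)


F(1,7,5) ≡ 2 (mod 11); P is NOT on the curve.

Evaluate F(1, 7, 5) term-by-term (mod 11).
  -X**3 ↦ -1·1·1·1 = -1
  -2*X**2*Y ↦ -2·1·7·1 = -14
  -3*X**2*Z ↦ -3·1·1·5 = -15
  3*X*Y**2 ↦ 3·1·49·1 = 147
  -X*Y*Z ↦ -1·1·7·5 = -35
  3*X*Z**2 ↦ 3·1·1·25 = 75
  -Y**3 ↦ -1·1·343·1 = -343
  2*Y**2*Z ↦ 2·1·49·5 = 490
  -3*Y*Z**2 ↦ -3·1·7·25 = -525
  -2*Z**3 ↦ -2·1·1·125 = -250
Sum: F(1, 7, 5) = (-1) + (-14) + (-15) + (147) + (-35) + (75) + (-343) + (490) + (-525) + (-250) = -471.
Reducing mod 11: -471 ≡ 2 (mod 11).
Since F(a, b, c) ≡ 2 ≠ 0 (mod 11), P does NOT lie on the curve.


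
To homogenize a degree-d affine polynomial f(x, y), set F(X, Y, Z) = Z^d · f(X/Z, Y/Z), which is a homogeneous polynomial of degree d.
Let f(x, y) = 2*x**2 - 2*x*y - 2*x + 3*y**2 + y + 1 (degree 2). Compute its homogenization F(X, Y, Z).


F(X, Y, Z) = 2*X**2 - 2*X*Y - 2*X*Z + 3*Y**2 + Y*Z + Z**2

deg(f) = 2.
Substitute x = X/Z, y = Y/Z into f, then multiply by Z^2.
  monomial 2·x^2·y^0 ↦ 2·X^2·Y^0·Z^0.
  monomial -2·x^1·y^1 ↦ -2·X^1·Y^1·Z^0.
  monomial -2·x^1·y^0 ↦ -2·X^1·Y^0·Z^1.
  monomial 3·x^0·y^2 ↦ 3·X^0·Y^2·Z^0.
  monomial 1·x^0·y^1 ↦ 1·X^0·Y^1·Z^1.
  monomial 1·x^0·y^0 ↦ 1·X^0·Y^0·Z^2.
Collecting: F(X, Y, Z) = 2*X**2 - 2*X*Y - 2*X*Z + 3*Y**2 + Y*Z + Z**2.


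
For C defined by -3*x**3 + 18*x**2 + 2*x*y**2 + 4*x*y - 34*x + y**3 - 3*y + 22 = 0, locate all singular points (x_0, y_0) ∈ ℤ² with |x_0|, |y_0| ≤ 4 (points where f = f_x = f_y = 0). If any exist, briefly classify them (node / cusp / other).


Singular points: {(2, -1)}; classification: cusp.

Compute partial derivatives:
  f_x = -9*x**2 + 36*x + 2*y**2 + 4*y - 34.
  f_y = 4*x*y + 4*x + 3*y**2 - 3.
Scan x_0 ∈ {−4, ..., 4}. For each x_0, f_y(x_0, y) is a polynomial in y; find its integer roots y ∈ {−4, ..., 4}, then test f_x and f at those candidates.
  x = -4: f_y(-4, y) = 3*y**2 - 16*y - 19; vanishes at y ∈ {-1}. (-4, -1): f_x = -324 ≠ 0.
  x = -3: f_y(-3, y) = 3*y**2 - 12*y - 15; vanishes at y ∈ {-1}. (-3, -1): f_x = -225 ≠ 0.
  x = -2: f_y(-2, y) = 3*y**2 - 8*y - 11; vanishes at y ∈ {-1}. (-2, -1): f_x = -144 ≠ 0.
  x = -1: f_y(-1, y) = 3*y**2 - 4*y - 7; vanishes at y ∈ {-1}. (-1, -1): f_x = -81 ≠ 0.
  x = 0: f_y(0, y) = 3*y**2 - 3; vanishes at y ∈ {-1, 1}. (0, -1): f_x = -36 ≠ 0; (0, 1): f_x = -28 ≠ 0.
  x = 1: f_y(1, y) = 3*y**2 + 4*y + 1; vanishes at y ∈ {-1}. (1, -1): f_x = -9 ≠ 0.
  x = 2: f_y(2, y) = 3*y**2 + 8*y + 5; vanishes at y ∈ {-1}. (2, -1): f_x = 0, f = 0 — SINGULAR.
  x = 3: f_y(3, y) = 3*y**2 + 12*y + 9; vanishes at y ∈ {-3, -1}. (3, -3): f_x = -1 ≠ 0; (3, -1): f_x = -9 ≠ 0.
  x = 4: f_y(4, y) = 3*y**2 + 16*y + 13; vanishes at y ∈ {-1}. (4, -1): f_x = -36 ≠ 0.
Only singular point on the grid: (2, -1).
Classify: substitute x = 2 + u, y = -1 + v and expand: f = -3*u**3 + 2*u*v**2 + v**3 + v**2.
No constant or linear terms (consistent with a singular point). Quadratic part: v**2. Cubic part: -3*u**3 + 2*u*v**2 + v**3.
The quadratic part v**2 is a perfect square, so there is a single (double) tangent line v = 0, i.e. y = -1. Restricting the cubic part to that line (v = 0) leaves -3*u**3 ≠ 0, so f is not divisible by v and the branch is v² ≈ 3*u**3 to lowest order — this is a cusp.
Classification: cusp.


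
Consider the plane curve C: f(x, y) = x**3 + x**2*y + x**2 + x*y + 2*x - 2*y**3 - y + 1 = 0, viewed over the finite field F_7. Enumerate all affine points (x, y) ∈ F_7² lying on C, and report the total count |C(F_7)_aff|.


Affine F_7-points: {(0, 3), (1, 4), (2, 4), (2, 6), (3, 2), (5, 0), (5, 2), (5, 5), (6, 4)}; count = 9.

For each of the 49 pairs (x, y) ∈ F_7², evaluate f(x, y) mod 7. Record the zeros.
  x = 0: [0↦1, 1↦5, 2↦4, 3↦0, 4↦2, 5↦5, 6↦4]  zeros at y ∈ {3}
  x = 1: [0↦5, 1↦4, 2↦5, 3↦3, 4↦0, 5↦5, 6↦6]  zeros at y ∈ {4}
  x = 2: [0↦3, 1↦6, 2↦4, 3↦6, 4↦0, 5↦2, 6↦0]  zeros at y ∈ {4, 6}
  x = 3: [0↦1, 1↦3, 2↦0, 3↦1, 4↦1, 5↦2, 6↦6]  zeros at y ∈ {2}
  x = 4: [0↦5, 1↦1, 2↦6, 3↦1, 4↦2, 5↦4, 6↦2]  zeros at y ∈ ∅
  x = 5: [0↦0, 1↦6, 2↦0, 3↦5, 4↦2, 5↦0, 6↦1]  zeros at y ∈ {0, 2, 5}
  x = 6: [0↦6, 1↦3, 2↦2, 3↦5, 4↦0, 5↦3, 6↦2]  zeros at y ∈ {4}
Collecting zeros: affine points = {(0, 3), (1, 4), (2, 4), (2, 6), (3, 2), (5, 0), (5, 2), (5, 5), (6, 4)}.
Total count |C(F_7)_aff| = 9.


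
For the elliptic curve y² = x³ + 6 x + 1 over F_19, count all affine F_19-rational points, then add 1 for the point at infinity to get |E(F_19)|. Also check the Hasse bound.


Affine points = {(0, 1), (0, 18), (5, 2), (5, 17), (6, 5), (6, 14), (7, 5), (7, 14), (9, 9), (9, 10), (10, 4), (10, 15), (11, 7), (11, 12), (14, 6), (14, 13), (17, 0)}; affine count = 17; |E(F_19)| = 18.

Discriminant check: Δ ∝ 4a³ + 27b² = 4·6³ + 27·1² = 4·216 + 27·1 ≡ 17 (mod 19). Nonzero ⇒ E is nonsingular.
For each x ∈ F_19, compute rhs = x³ + 6·x + 1 mod 19, then count y ∈ F_19 with y² ≡ rhs.
  x = 0: rhs = 1, matching y values: 1, 18 (2 points).
  x = 1: rhs = 8, matching y values: none (0 points).
  x = 2: rhs = 2, matching y values: none (0 points).
  x = 3: rhs = 8, matching y values: none (0 points).
  x = 4: rhs = 13, matching y values: none (0 points).
  x = 5: rhs = 4, matching y values: 2, 17 (2 points).
  x = 6: rhs = 6, matching y values: 5, 14 (2 points).
  x = 7: rhs = 6, matching y values: 5, 14 (2 points).
  x = 8: rhs = 10, matching y values: none (0 points).
  x = 9: rhs = 5, matching y values: 9, 10 (2 points).
  x = 10: rhs = 16, matching y values: 4, 15 (2 points).
  x = 11: rhs = 11, matching y values: 7, 12 (2 points).
  x = 12: rhs = 15, matching y values: none (0 points).
  x = 13: rhs = 15, matching y values: none (0 points).
  x = 14: rhs = 17, matching y values: 6, 13 (2 points).
  x = 15: rhs = 8, matching y values: none (0 points).
  x = 16: rhs = 13, matching y values: none (0 points).
  x = 17: rhs = 0, matching y values: 0 (1 points).
  x = 18: rhs = 13, matching y values: none (0 points).
Total affine count: 17.
Full point count |E(F_19)| = 17 + 1 = 18.
Hasse bound: |18 − (19+1)| = |-2| = 2 ≤ 2√19 ≈ 8.7178 ✓.


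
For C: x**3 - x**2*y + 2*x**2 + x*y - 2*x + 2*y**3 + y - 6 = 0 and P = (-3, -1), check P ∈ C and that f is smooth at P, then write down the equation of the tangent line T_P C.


Tangent line at P: 6*x - 5*y + 13 = 0.

Step 1: f(-3, -1) = 0, so P lies on C.
Step 2: partial derivatives
  f_x(x, y) = 3*x**2 - 2*x*y + 4*x + y - 2, f_y(x, y) = -x**2 + x + 6*y**2 + 1.
  f_x(P) = 6, f_y(P) = -5 (gradient nonzero, so P is smooth).
Step 3: tangent line at P: 6·(x − -3) + -5·(y − -1) = 0.
Expanding: 6*x - 5*y + 13 = 0.


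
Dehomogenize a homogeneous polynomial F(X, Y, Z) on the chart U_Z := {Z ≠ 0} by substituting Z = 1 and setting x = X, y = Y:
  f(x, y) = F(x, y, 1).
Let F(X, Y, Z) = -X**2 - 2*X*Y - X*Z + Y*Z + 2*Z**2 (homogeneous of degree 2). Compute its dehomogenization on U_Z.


f(x, y) = -x**2 - 2*x*y - x + y + 2

On U_Z we set Z = 1. Each monomial c·X^i·Y^j·Z^k in F becomes c·x^i·y^j·1^k = c·x^i·y^j.
Substituting Z = 1: F(X, Y, 1) = -x**2 - 2*x*y - x + y + 2.
Note: deg(f) ≤ deg(F) = 2; strict inequality happens when F is divisible by Z (lost terms).


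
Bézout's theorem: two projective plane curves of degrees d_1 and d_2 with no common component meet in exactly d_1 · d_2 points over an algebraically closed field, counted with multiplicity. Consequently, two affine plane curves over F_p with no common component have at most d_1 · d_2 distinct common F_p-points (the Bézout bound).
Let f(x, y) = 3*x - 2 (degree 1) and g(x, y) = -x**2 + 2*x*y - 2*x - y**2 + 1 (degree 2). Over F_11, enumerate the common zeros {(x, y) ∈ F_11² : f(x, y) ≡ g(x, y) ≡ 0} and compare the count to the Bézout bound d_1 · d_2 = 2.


Common zeros: ∅; count = 0; Bézout bound = 2.

deg(f) = 1, deg(g) = 2, so Bézout bound = 2.
Scan x ∈ F_11. For each x, list the y ∈ F_11 with f(x, y) ≡ 0 and those with g(x, y) ≡ 0 (mod 11); the common zeros in that column are the intersection.
  x = 0: f ≡ 0 at y ∈ ∅; g ≡ 0 at y ∈ {1, 10}; common: ∅.
  x = 1: f ≡ 0 at y ∈ ∅; g ≡ 0 at y ∈ ∅; common: ∅.
  x = 2: f ≡ 0 at y ∈ ∅; g ≡ 0 at y ∈ ∅; common: ∅.
  x = 3: f ≡ 0 at y ∈ ∅; g ≡ 0 at y ∈ ∅; common: ∅.
  x = 4: f ≡ 0 at y ∈ ∅; g ≡ 0 at y ∈ {2, 6}; common: ∅.
  x = 5: f ≡ 0 at y ∈ ∅; g ≡ 0 at y ∈ ∅; common: ∅.
  x = 6: f ≡ 0 at y ∈ ∅; g ≡ 0 at y ∈ {6}; common: ∅.
  x = 7: f ≡ 0 at y ∈ ∅; g ≡ 0 at y ∈ {4, 10}; common: ∅.
  x = 8: f ≡ 0 at y ∈ {0, 1, 2, 3, 4, 5, 6, 7, 8, 9, 10}; g ≡ 0 at y ∈ ∅; common: ∅.
  x = 9: f ≡ 0 at y ∈ ∅; g ≡ 0 at y ∈ {2, 5}; common: ∅.
  x = 10: f ≡ 0 at y ∈ ∅; g ≡ 0 at y ∈ {4, 5}; common: ∅.
Collecting: common zeros = ∅, so the count is 0.
Comparison with the Bézout bound: 0 ≤ 2 = deg(f)·deg(g), as expected for curves with no common component (the affine F_11-count falls short of the bound because intersections may lie at infinity, over extension fields, or carry multiplicity).


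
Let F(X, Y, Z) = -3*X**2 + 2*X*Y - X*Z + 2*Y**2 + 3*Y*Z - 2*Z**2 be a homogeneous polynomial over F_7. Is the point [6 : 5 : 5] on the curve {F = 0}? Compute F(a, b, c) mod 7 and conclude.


F(6,5,5) ≡ 4 (mod 7); P is NOT on the curve.

Evaluate F(6, 5, 5) term-by-term (mod 7).
  -3*X**2 ↦ -3·36·1·1 = -108
  2*X*Y ↦ 2·6·5·1 = 60
  -X*Z ↦ -1·6·1·5 = -30
  2*Y**2 ↦ 2·1·25·1 = 50
  3*Y*Z ↦ 3·1·5·5 = 75
  -2*Z**2 ↦ -2·1·1·25 = -50
Sum: F(6, 5, 5) = (-108) + (60) + (-30) + (50) + (75) + (-50) = -3.
Reducing mod 7: -3 ≡ 4 (mod 7).
Since F(a, b, c) ≡ 4 ≠ 0 (mod 7), P does NOT lie on the curve.


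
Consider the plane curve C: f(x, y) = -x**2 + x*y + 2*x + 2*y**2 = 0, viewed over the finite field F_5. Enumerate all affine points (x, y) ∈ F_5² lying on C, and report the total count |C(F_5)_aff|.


Affine F_5-points: {(0, 0), (2, 0), (2, 4), (4, 4)}; count = 4.

For each of the 25 pairs (x, y) ∈ F_5², evaluate f(x, y) mod 5. Record the zeros.
  x = 0: [0↦0, 1↦2, 2↦3, 3↦3, 4↦2]  zeros at y ∈ {0}
  x = 1: [0↦1, 1↦4, 2↦1, 3↦2, 4↦2]  zeros at y ∈ ∅
  x = 2: [0↦0, 1↦4, 2↦2, 3↦4, 4↦0]  zeros at y ∈ {0, 4}
  x = 3: [0↦2, 1↦2, 2↦1, 3↦4, 4↦1]  zeros at y ∈ ∅
  x = 4: [0↦2, 1↦3, 2↦3, 3↦2, 4↦0]  zeros at y ∈ {4}
Collecting zeros: affine points = {(0, 0), (2, 0), (2, 4), (4, 4)}.
Total count |C(F_5)_aff| = 4.


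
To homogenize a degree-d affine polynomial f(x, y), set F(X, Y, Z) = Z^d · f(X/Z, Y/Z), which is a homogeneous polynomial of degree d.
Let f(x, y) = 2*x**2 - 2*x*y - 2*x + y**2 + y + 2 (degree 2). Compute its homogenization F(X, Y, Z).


F(X, Y, Z) = 2*X**2 - 2*X*Y - 2*X*Z + Y**2 + Y*Z + 2*Z**2

deg(f) = 2.
Substitute x = X/Z, y = Y/Z into f, then multiply by Z^2.
  monomial 2·x^2·y^0 ↦ 2·X^2·Y^0·Z^0.
  monomial -2·x^1·y^1 ↦ -2·X^1·Y^1·Z^0.
  monomial -2·x^1·y^0 ↦ -2·X^1·Y^0·Z^1.
  monomial 1·x^0·y^2 ↦ 1·X^0·Y^2·Z^0.
  monomial 1·x^0·y^1 ↦ 1·X^0·Y^1·Z^1.
  monomial 2·x^0·y^0 ↦ 2·X^0·Y^0·Z^2.
Collecting: F(X, Y, Z) = 2*X**2 - 2*X*Y - 2*X*Z + Y**2 + Y*Z + 2*Z**2.


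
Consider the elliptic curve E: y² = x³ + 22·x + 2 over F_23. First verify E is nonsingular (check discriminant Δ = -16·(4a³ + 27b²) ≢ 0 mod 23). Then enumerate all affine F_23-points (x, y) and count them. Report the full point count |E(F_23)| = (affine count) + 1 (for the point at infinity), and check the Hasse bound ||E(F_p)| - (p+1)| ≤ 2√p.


Affine points = {(0, 5), (0, 18), (1, 5), (1, 18), (2, 10), (2, 13), (3, 7), (3, 16), (4, 4), (4, 19), (7, 4), (7, 19), (8, 0), (9, 3), (9, 20), (10, 7), (10, 16), (12, 4), (12, 19), (13, 1), (13, 22), (14, 8), (14, 15), (15, 2), (15, 21), (20, 1), (20, 22), (22, 5), (22, 18)}; affine count = 29; |E(F_23)| = 30.

Discriminant check: Δ ∝ 4a³ + 27b² = 4·22³ + 27·2² = 4·10648 + 27·4 ≡ 12 (mod 23). Nonzero ⇒ E is nonsingular.
For each x ∈ F_23, compute rhs = x³ + 22·x + 2 mod 23, then count y ∈ F_23 with y² ≡ rhs.
  x = 0: rhs = 2, matching y values: 5, 18 (2 points).
  x = 1: rhs = 2, matching y values: 5, 18 (2 points).
  x = 2: rhs = 8, matching y values: 10, 13 (2 points).
  x = 3: rhs = 3, matching y values: 7, 16 (2 points).
  x = 4: rhs = 16, matching y values: 4, 19 (2 points).
  x = 5: rhs = 7, matching y values: none (0 points).
  x = 6: rhs = 5, matching y values: none (0 points).
  x = 7: rhs = 16, matching y values: 4, 19 (2 points).
  x = 8: rhs = 0, matching y values: 0 (1 points).
  x = 9: rhs = 9, matching y values: 3, 20 (2 points).
  x = 10: rhs = 3, matching y values: 7, 16 (2 points).
  x = 11: rhs = 11, matching y values: none (0 points).
  x = 12: rhs = 16, matching y values: 4, 19 (2 points).
  x = 13: rhs = 1, matching y values: 1, 22 (2 points).
  x = 14: rhs = 18, matching y values: 8, 15 (2 points).
  x = 15: rhs = 4, matching y values: 2, 21 (2 points).
  x = 16: rhs = 11, matching y values: none (0 points).
  x = 17: rhs = 22, matching y values: none (0 points).
  x = 18: rhs = 20, matching y values: none (0 points).
  x = 19: rhs = 11, matching y values: none (0 points).
  x = 20: rhs = 1, matching y values: 1, 22 (2 points).
  x = 21: rhs = 19, matching y values: none (0 points).
  x = 22: rhs = 2, matching y values: 5, 18 (2 points).
Total affine count: 29.
Full point count |E(F_23)| = 29 + 1 = 30.
Hasse bound: |30 − (23+1)| = |6| = 6 ≤ 2√23 ≈ 9.5917 ✓.


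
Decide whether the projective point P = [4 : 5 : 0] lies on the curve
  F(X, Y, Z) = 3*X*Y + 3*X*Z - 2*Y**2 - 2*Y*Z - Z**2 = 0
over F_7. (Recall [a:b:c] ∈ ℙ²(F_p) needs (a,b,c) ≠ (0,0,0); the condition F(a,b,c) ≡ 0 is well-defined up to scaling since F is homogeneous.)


F(4,5,0) ≡ 3 (mod 7); P is NOT on the curve.

Evaluate F(4, 5, 0) term-by-term (mod 7).
  3*X*Y ↦ 3·4·5·1 = 60
  3*X*Z ↦ 3·4·1·0 = 0
  -2*Y**2 ↦ -2·1·25·1 = -50
  -2*Y*Z ↦ -2·1·5·0 = 0
  -Z**2 ↦ -1·1·1·0 = 0
Sum: F(4, 5, 0) = (60) + (0) + (-50) + (0) + (0) = 10.
Reducing mod 7: 10 ≡ 3 (mod 7).
Since F(a, b, c) ≡ 3 ≠ 0 (mod 7), P does NOT lie on the curve.


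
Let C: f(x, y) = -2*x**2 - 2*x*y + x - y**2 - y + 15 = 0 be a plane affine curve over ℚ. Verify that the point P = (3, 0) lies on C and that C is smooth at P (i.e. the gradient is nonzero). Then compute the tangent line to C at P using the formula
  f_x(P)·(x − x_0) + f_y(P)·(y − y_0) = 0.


Tangent line at P: -11*x - 7*y + 33 = 0.

Step 1: f(3, 0) = 0, so P lies on C.
Step 2: partial derivatives
  f_x(x, y) = -4*x - 2*y + 1, f_y(x, y) = -2*x - 2*y - 1.
  f_x(P) = -11, f_y(P) = -7 (gradient nonzero, so P is smooth).
Step 3: tangent line at P: -11·(x − 3) + -7·(y − 0) = 0.
Expanding: -11*x - 7*y + 33 = 0.


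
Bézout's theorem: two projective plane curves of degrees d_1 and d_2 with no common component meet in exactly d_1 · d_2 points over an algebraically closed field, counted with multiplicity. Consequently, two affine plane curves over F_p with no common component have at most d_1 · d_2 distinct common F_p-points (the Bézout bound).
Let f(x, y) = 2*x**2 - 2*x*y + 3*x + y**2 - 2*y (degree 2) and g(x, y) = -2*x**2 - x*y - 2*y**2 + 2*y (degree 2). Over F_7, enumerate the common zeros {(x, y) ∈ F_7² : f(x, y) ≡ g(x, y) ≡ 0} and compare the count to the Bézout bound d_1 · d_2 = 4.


Common zeros: {(0, 0), (6, 6)}; count = 2; Bézout bound = 4.

deg(f) = 2, deg(g) = 2, so Bézout bound = 4.
Scan x ∈ F_7. For each x, list the y ∈ F_7 with f(x, y) ≡ 0 and those with g(x, y) ≡ 0 (mod 7); the common zeros in that column are the intersection.
  x = 0: f ≡ 0 at y ∈ {0, 2}; g ≡ 0 at y ∈ {0, 1}; common: {0}.
  x = 1: f ≡ 0 at y ∈ ∅; g ≡ 0 at y ∈ ∅; common: ∅.
  x = 2: f ≡ 0 at y ∈ {0, 6}; g ≡ 0 at y ∈ ∅; common: ∅.
  x = 3: f ≡ 0 at y ∈ ∅; g ≡ 0 at y ∈ {1, 2}; common: ∅.
  x = 4: f ≡ 0 at y ∈ {1, 2}; g ≡ 0 at y ∈ {3}; common: ∅.
  x = 5: f ≡ 0 at y ∈ ∅; g ≡ 0 at y ∈ {3, 6}; common: ∅.
  x = 6: f ≡ 0 at y ∈ {1, 6}; g ≡ 0 at y ∈ {6}; common: {6}.
Collecting: common zeros = {(0, 0), (6, 6)}, so the count is 2.
Comparison with the Bézout bound: 2 ≤ 4 = deg(f)·deg(g), as expected for curves with no common component (the affine F_7-count falls short of the bound because intersections may lie at infinity, over extension fields, or carry multiplicity).


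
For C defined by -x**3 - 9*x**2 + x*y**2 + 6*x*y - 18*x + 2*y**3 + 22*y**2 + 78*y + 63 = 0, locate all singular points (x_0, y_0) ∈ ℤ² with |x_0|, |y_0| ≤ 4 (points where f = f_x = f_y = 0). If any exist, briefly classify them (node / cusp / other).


Singular points: {(-3, -3)}; classification: cusp.

Compute partial derivatives:
  f_x = -3*x**2 - 18*x + y**2 + 6*y - 18.
  f_y = 2*x*y + 6*x + 6*y**2 + 44*y + 78.
Scan x_0 ∈ {−4, ..., 4}. For each x_0, f_y(x_0, y) is a polynomial in y; find its integer roots y ∈ {−4, ..., 4}, then test f_x and f at those candidates.
  x = -4: f_y(-4, y) = 6*y**2 + 36*y + 54; vanishes at y ∈ {-3}. (-4, -3): f_x = -3 ≠ 0.
  x = -3: f_y(-3, y) = 6*y**2 + 38*y + 60; vanishes at y ∈ {-3}. (-3, -3): f_x = 0, f = 0 — SINGULAR.
  x = -2: f_y(-2, y) = 6*y**2 + 40*y + 66; vanishes at y ∈ {-3}. (-2, -3): f_x = -3 ≠ 0.
  x = -1: f_y(-1, y) = 6*y**2 + 42*y + 72; vanishes at y ∈ {-4, -3}. (-1, -4): f_x = -11 ≠ 0; (-1, -3): f_x = -12 ≠ 0.
  x = 0: f_y(0, y) = 6*y**2 + 44*y + 78; vanishes at y ∈ {-3}. (0, -3): f_x = -27 ≠ 0.
  x = 1: f_y(1, y) = 6*y**2 + 46*y + 84; vanishes at y ∈ {-3}. (1, -3): f_x = -48 ≠ 0.
  x = 2: f_y(2, y) = 6*y**2 + 48*y + 90; vanishes at y ∈ {-3}. (2, -3): f_x = -75 ≠ 0.
  x = 3: f_y(3, y) = 6*y**2 + 50*y + 96; vanishes at y ∈ {-3}. (3, -3): f_x = -108 ≠ 0.
  x = 4: f_y(4, y) = 6*y**2 + 52*y + 102; vanishes at y ∈ {-3}. (4, -3): f_x = -147 ≠ 0.
Only singular point on the grid: (-3, -3).
Classify: substitute x = -3 + u, y = -3 + v and expand: f = -u**3 + u*v**2 + 2*v**3 + v**2.
No constant or linear terms (consistent with a singular point). Quadratic part: v**2. Cubic part: -u**3 + u*v**2 + 2*v**3.
The quadratic part v**2 is a perfect square, so there is a single (double) tangent line v = 0, i.e. y = -3. Restricting the cubic part to that line (v = 0) leaves -u**3 ≠ 0, so f is not divisible by v and the branch is v² ≈ u**3 to lowest order — this is a cusp.
Classification: cusp.


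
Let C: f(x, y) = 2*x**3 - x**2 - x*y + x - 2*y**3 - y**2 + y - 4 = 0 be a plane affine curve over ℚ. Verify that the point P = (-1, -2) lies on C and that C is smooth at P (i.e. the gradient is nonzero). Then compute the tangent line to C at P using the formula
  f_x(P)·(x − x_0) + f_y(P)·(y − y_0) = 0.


Tangent line at P: 11*x - 18*y - 25 = 0.

Step 1: f(-1, -2) = 0, so P lies on C.
Step 2: partial derivatives
  f_x(x, y) = 6*x**2 - 2*x - y + 1, f_y(x, y) = -x - 6*y**2 - 2*y + 1.
  f_x(P) = 11, f_y(P) = -18 (gradient nonzero, so P is smooth).
Step 3: tangent line at P: 11·(x − -1) + -18·(y − -2) = 0.
Expanding: 11*x - 18*y - 25 = 0.


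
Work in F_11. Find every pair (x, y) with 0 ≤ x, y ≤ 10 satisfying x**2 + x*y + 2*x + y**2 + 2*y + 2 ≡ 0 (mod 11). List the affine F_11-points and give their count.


Affine F_11-points: {(1, 4), (2, 2), (2, 5), (3, 8), (3, 9), (4, 1), (4, 4), (5, 2), (8, 3), (8, 9), (9, 3), (9, 8)}; count = 12.

For each of the 121 pairs (x, y) ∈ F_11², evaluate f(x, y) mod 11. Record the zeros.
  x = 0: [0↦2, 1↦5, 2↦10, 3↦6, 4↦4, 5↦4, 6↦6, 7↦10, 8↦5, 9↦2, 10↦1]  zeros at y ∈ ∅
  x = 1: [0↦5, 1↦9, 2↦4, 3↦1, 4↦0, 5↦1, 6↦4, 7↦9, 8↦5, 9↦3, 10↦3]  zeros at y ∈ {4}
  x = 2: [0↦10, 1↦4, 2↦0, 3↦9, 4↦9, 5↦0, 6↦4, 7↦10, 8↦7, 9↦6, 10↦7]  zeros at y ∈ {2, 5}
  x = 3: [0↦6, 1↦1, 2↦9, 3↦8, 4↦9, 5↦1, 6↦6, 7↦2, 8↦0, 9↦0, 10↦2]  zeros at y ∈ {8, 9}
  x = 4: [0↦4, 1↦0, 2↦9, 3↦9, 4↦0, 5↦4, 6↦10, 7↦7, 8↦6, 9↦7, 10↦10]  zeros at y ∈ {1, 4}
  x = 5: [0↦4, 1↦1, 2↦0, 3↦1, 4↦4, 5↦9, 6↦5, 7↦3, 8↦3, 9↦5, 10↦9]  zeros at y ∈ {2}
  x = 6: [0↦6, 1↦4, 2↦4, 3↦6, 4↦10, 5↦5, 6↦2, 7↦1, 8↦2, 9↦5, 10↦10]  zeros at y ∈ ∅
  x = 7: [0↦10, 1↦9, 2↦10, 3↦2, 4↦7, 5↦3, 6↦1, 7↦1, 8↦3, 9↦7, 10↦2]  zeros at y ∈ ∅
  x = 8: [0↦5, 1↦5, 2↦7, 3↦0, 4↦6, 5↦3, 6↦2, 7↦3, 8↦6, 9↦0, 10↦7]  zeros at y ∈ {3, 9}
  x = 9: [0↦2, 1↦3, 2↦6, 3↦0, 4↦7, 5↦5, 6↦5, 7↦7, 8↦0, 9↦6, 10↦3]  zeros at y ∈ {3, 8}
  x = 10: [0↦1, 1↦3, 2↦7, 3↦2, 4↦10, 5↦9, 6↦10, 7↦2, 8↦7, 9↦3, 10↦1]  zeros at y ∈ ∅
Collecting zeros: affine points = {(1, 4), (2, 2), (2, 5), (3, 8), (3, 9), (4, 1), (4, 4), (5, 2), (8, 3), (8, 9), (9, 3), (9, 8)}.
Total count |C(F_11)_aff| = 12.


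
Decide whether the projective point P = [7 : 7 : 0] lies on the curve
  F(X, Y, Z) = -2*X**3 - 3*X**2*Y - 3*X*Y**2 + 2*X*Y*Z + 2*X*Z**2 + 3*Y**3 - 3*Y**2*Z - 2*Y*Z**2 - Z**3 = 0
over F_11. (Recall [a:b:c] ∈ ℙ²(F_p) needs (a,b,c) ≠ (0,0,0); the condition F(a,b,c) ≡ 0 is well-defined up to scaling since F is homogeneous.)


F(7,7,0) ≡ 1 (mod 11); P is NOT on the curve.

Evaluate F(7, 7, 0) term-by-term (mod 11).
  -2*X**3 ↦ -2·343·1·1 = -686
  -3*X**2*Y ↦ -3·49·7·1 = -1029
  -3*X*Y**2 ↦ -3·7·49·1 = -1029
  2*X*Y*Z ↦ 2·7·7·0 = 0
  2*X*Z**2 ↦ 2·7·1·0 = 0
  3*Y**3 ↦ 3·1·343·1 = 1029
  -3*Y**2*Z ↦ -3·1·49·0 = 0
  -2*Y*Z**2 ↦ -2·1·7·0 = 0
  -Z**3 ↦ -1·1·1·0 = 0
Sum: F(7, 7, 0) = (-686) + (-1029) + (-1029) + (0) + (0) + (1029) + (0) + (0) + (0) = -1715.
Reducing mod 11: -1715 ≡ 1 (mod 11).
Since F(a, b, c) ≡ 1 ≠ 0 (mod 11), P does NOT lie on the curve.


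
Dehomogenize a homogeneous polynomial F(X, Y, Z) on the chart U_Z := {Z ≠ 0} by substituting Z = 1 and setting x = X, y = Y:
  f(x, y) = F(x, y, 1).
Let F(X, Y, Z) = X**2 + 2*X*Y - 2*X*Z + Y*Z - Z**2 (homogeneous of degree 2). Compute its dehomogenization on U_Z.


f(x, y) = x**2 + 2*x*y - 2*x + y - 1

On U_Z we set Z = 1. Each monomial c·X^i·Y^j·Z^k in F becomes c·x^i·y^j·1^k = c·x^i·y^j.
Substituting Z = 1: F(X, Y, 1) = x**2 + 2*x*y - 2*x + y - 1.
Note: deg(f) ≤ deg(F) = 2; strict inequality happens when F is divisible by Z (lost terms).


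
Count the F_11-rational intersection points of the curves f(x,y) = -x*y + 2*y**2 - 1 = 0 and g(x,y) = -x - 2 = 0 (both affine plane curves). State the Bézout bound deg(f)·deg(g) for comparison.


Common zeros: {(9, 2), (9, 8)}; count = 2; Bézout bound = 2.

deg(f) = 2, deg(g) = 1, so Bézout bound = 2.
Scan x ∈ F_11. For each x, list the y ∈ F_11 with f(x, y) ≡ 0 and those with g(x, y) ≡ 0 (mod 11); the common zeros in that column are the intersection.
  x = 0: f ≡ 0 at y ∈ ∅; g ≡ 0 at y ∈ ∅; common: ∅.
  x = 1: f ≡ 0 at y ∈ {1, 5}; g ≡ 0 at y ∈ ∅; common: ∅.
  x = 2: f ≡ 0 at y ∈ {3, 9}; g ≡ 0 at y ∈ ∅; common: ∅.
  x = 3: f ≡ 0 at y ∈ ∅; g ≡ 0 at y ∈ ∅; common: ∅.
  x = 4: f ≡ 0 at y ∈ ∅; g ≡ 0 at y ∈ ∅; common: ∅.
  x = 5: f ≡ 0 at y ∈ {4}; g ≡ 0 at y ∈ ∅; common: ∅.
  x = 6: f ≡ 0 at y ∈ {7}; g ≡ 0 at y ∈ ∅; common: ∅.
  x = 7: f ≡ 0 at y ∈ ∅; g ≡ 0 at y ∈ ∅; common: ∅.
  x = 8: f ≡ 0 at y ∈ ∅; g ≡ 0 at y ∈ ∅; common: ∅.
  x = 9: f ≡ 0 at y ∈ {2, 8}; g ≡ 0 at y ∈ {0, 1, 2, 3, 4, 5, 6, 7, 8, 9, 10}; common: {2, 8}.
  x = 10: f ≡ 0 at y ∈ {6, 10}; g ≡ 0 at y ∈ ∅; common: ∅.
Collecting: common zeros = {(9, 2), (9, 8)}, so the count is 2.
Comparison with the Bézout bound: 2 ≤ 2 = deg(f)·deg(g), as expected for curves with no common component (the bound is attained).


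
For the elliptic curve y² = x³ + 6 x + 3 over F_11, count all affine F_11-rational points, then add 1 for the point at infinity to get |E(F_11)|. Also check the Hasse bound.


Affine points = {(0, 5), (0, 6), (2, 1), (2, 10), (3, 2), (3, 9), (4, 5), (4, 6), (5, 2), (5, 9), (7, 5), (7, 6), (9, 4), (9, 7)}; affine count = 14; |E(F_11)| = 15.

Discriminant check: Δ ∝ 4a³ + 27b² = 4·6³ + 27·3² = 4·216 + 27·9 ≡ 7 (mod 11). Nonzero ⇒ E is nonsingular.
For each x ∈ F_11, compute rhs = x³ + 6·x + 3 mod 11, then count y ∈ F_11 with y² ≡ rhs.
  x = 0: rhs = 3, matching y values: 5, 6 (2 points).
  x = 1: rhs = 10, matching y values: none (0 points).
  x = 2: rhs = 1, matching y values: 1, 10 (2 points).
  x = 3: rhs = 4, matching y values: 2, 9 (2 points).
  x = 4: rhs = 3, matching y values: 5, 6 (2 points).
  x = 5: rhs = 4, matching y values: 2, 9 (2 points).
  x = 6: rhs = 2, matching y values: none (0 points).
  x = 7: rhs = 3, matching y values: 5, 6 (2 points).
  x = 8: rhs = 2, matching y values: none (0 points).
  x = 9: rhs = 5, matching y values: 4, 7 (2 points).
  x = 10: rhs = 7, matching y values: none (0 points).
Total affine count: 14.
Full point count |E(F_11)| = 14 + 1 = 15.
Hasse bound: |15 − (11+1)| = |3| = 3 ≤ 2√11 ≈ 6.6332 ✓.


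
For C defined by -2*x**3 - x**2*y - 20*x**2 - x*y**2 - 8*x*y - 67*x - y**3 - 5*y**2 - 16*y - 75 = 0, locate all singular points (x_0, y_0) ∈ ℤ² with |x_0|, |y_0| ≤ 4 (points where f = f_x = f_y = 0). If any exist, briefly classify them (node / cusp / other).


Singular points: {(-3, -1)}; classification: node.

Compute partial derivatives:
  f_x = -6*x**2 - 2*x*y - 40*x - y**2 - 8*y - 67.
  f_y = -x**2 - 2*x*y - 8*x - 3*y**2 - 10*y - 16.
Scan x_0 ∈ {−4, ..., 4}. For each x_0, f_y(x_0, y) is a polynomial in y; find its integer roots y ∈ {−4, ..., 4}, then test f_x and f at those candidates.
  x = -4: f_y(-4, y) = -3*y**2 - 2*y; vanishes at y ∈ {0}. (-4, 0): f_x = -3 ≠ 0.
  x = -3: f_y(-3, y) = -3*y**2 - 4*y - 1; vanishes at y ∈ {-1}. (-3, -1): f_x = 0, f = 0 — SINGULAR.
  x = -2: f_y(-2, y) = -3*y**2 - 6*y - 4; no integer root y with |y| ≤ 4.
  x = -1: f_y(-1, y) = -3*y**2 - 8*y - 9; no integer root y with |y| ≤ 4.
  x = 0: f_y(0, y) = -3*y**2 - 10*y - 16; no integer root y with |y| ≤ 4.
  x = 1: f_y(1, y) = -3*y**2 - 12*y - 25; no integer root y with |y| ≤ 4.
  x = 2: f_y(2, y) = -3*y**2 - 14*y - 36; no integer root y with |y| ≤ 4.
  x = 3: f_y(3, y) = -3*y**2 - 16*y - 49; no integer root y with |y| ≤ 4.
  x = 4: f_y(4, y) = -3*y**2 - 18*y - 64; no integer root y with |y| ≤ 4.
Only singular point on the grid: (-3, -1).
Classify: substitute x = -3 + u, y = -1 + v and expand: f = -2*u**3 - u**2*v - u**2 - u*v**2 - v**3 + v**2.
No constant or linear terms (consistent with a singular point). Quadratic part: -u**2 + v**2. Cubic part: -2*u**3 - u**2*v - u*v**2 - v**3.
The quadratic part v**2 - u**2 = (v − u)(v + u) splits into two distinct linear factors, so there are two distinct tangent lines y − -1 = ±(x − -3) — this is a node (ordinary double point).
Classification: node.


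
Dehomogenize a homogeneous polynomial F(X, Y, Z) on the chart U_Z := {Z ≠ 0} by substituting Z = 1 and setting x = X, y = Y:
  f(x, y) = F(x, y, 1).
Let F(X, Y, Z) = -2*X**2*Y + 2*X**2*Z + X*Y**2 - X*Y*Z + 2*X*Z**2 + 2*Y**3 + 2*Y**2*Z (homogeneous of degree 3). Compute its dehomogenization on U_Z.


f(x, y) = -2*x**2*y + 2*x**2 + x*y**2 - x*y + 2*x + 2*y**3 + 2*y**2

On U_Z we set Z = 1. Each monomial c·X^i·Y^j·Z^k in F becomes c·x^i·y^j·1^k = c·x^i·y^j.
Substituting Z = 1: F(X, Y, 1) = -2*x**2*y + 2*x**2 + x*y**2 - x*y + 2*x + 2*y**3 + 2*y**2.
Note: deg(f) ≤ deg(F) = 3; strict inequality happens when F is divisible by Z (lost terms).


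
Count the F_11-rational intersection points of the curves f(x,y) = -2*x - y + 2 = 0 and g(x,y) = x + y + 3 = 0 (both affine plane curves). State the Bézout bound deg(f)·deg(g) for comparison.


Common zeros: {(5, 3)}; count = 1; Bézout bound = 1.

deg(f) = 1, deg(g) = 1, so Bézout bound = 1.
Scan x ∈ F_11. For each x, list the y ∈ F_11 with f(x, y) ≡ 0 and those with g(x, y) ≡ 0 (mod 11); the common zeros in that column are the intersection.
  x = 0: f ≡ 0 at y ∈ {2}; g ≡ 0 at y ∈ {8}; common: ∅.
  x = 1: f ≡ 0 at y ∈ {0}; g ≡ 0 at y ∈ {7}; common: ∅.
  x = 2: f ≡ 0 at y ∈ {9}; g ≡ 0 at y ∈ {6}; common: ∅.
  x = 3: f ≡ 0 at y ∈ {7}; g ≡ 0 at y ∈ {5}; common: ∅.
  x = 4: f ≡ 0 at y ∈ {5}; g ≡ 0 at y ∈ {4}; common: ∅.
  x = 5: f ≡ 0 at y ∈ {3}; g ≡ 0 at y ∈ {3}; common: {3}.
  x = 6: f ≡ 0 at y ∈ {1}; g ≡ 0 at y ∈ {2}; common: ∅.
  x = 7: f ≡ 0 at y ∈ {10}; g ≡ 0 at y ∈ {1}; common: ∅.
  x = 8: f ≡ 0 at y ∈ {8}; g ≡ 0 at y ∈ {0}; common: ∅.
  x = 9: f ≡ 0 at y ∈ {6}; g ≡ 0 at y ∈ {10}; common: ∅.
  x = 10: f ≡ 0 at y ∈ {4}; g ≡ 0 at y ∈ {9}; common: ∅.
Collecting: common zeros = {(5, 3)}, so the count is 1.
Comparison with the Bézout bound: 1 ≤ 1 = deg(f)·deg(g), as expected for curves with no common component (the bound is attained).


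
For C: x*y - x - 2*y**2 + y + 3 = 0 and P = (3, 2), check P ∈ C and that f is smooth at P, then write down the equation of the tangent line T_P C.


Tangent line at P: x - 4*y + 5 = 0.

Step 1: f(3, 2) = 0, so P lies on C.
Step 2: partial derivatives
  f_x(x, y) = y - 1, f_y(x, y) = x - 4*y + 1.
  f_x(P) = 1, f_y(P) = -4 (gradient nonzero, so P is smooth).
Step 3: tangent line at P: 1·(x − 3) + -4·(y − 2) = 0.
Expanding: x - 4*y + 5 = 0.


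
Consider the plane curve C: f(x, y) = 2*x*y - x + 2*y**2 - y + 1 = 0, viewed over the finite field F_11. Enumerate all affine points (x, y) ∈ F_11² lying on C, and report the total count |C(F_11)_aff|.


Affine F_11-points: {(0, 8), (0, 9), (1, 0), (1, 5), (5, 2), (5, 10), (9, 1), (9, 7), (10, 3), (10, 4)}; count = 10.

For each of the 121 pairs (x, y) ∈ F_11², evaluate f(x, y) mod 11. Record the zeros.
  x = 0: [0↦1, 1↦2, 2↦7, 3↦5, 4↦7, 5↦2, 6↦1, 7↦4, 8↦0, 9↦0, 10↦4]  zeros at y ∈ {8, 9}
  x = 1: [0↦0, 1↦3, 2↦10, 3↦10, 4↦3, 5↦0, 6↦1, 7↦6, 8↦4, 9↦6, 10↦1]  zeros at y ∈ {0, 5}
  x = 2: [0↦10, 1↦4, 2↦2, 3↦4, 4↦10, 5↦9, 6↦1, 7↦8, 8↦8, 9↦1, 10↦9]  zeros at y ∈ ∅
  x = 3: [0↦9, 1↦5, 2↦5, 3↦9, 4↦6, 5↦7, 6↦1, 7↦10, 8↦1, 9↦7, 10↦6]  zeros at y ∈ ∅
  x = 4: [0↦8, 1↦6, 2↦8, 3↦3, 4↦2, 5↦5, 6↦1, 7↦1, 8↦5, 9↦2, 10↦3]  zeros at y ∈ ∅
  x = 5: [0↦7, 1↦7, 2↦0, 3↦8, 4↦9, 5↦3, 6↦1, 7↦3, 8↦9, 9↦8, 10↦0]  zeros at y ∈ {2, 10}
  x = 6: [0↦6, 1↦8, 2↦3, 3↦2, 4↦5, 5↦1, 6↦1, 7↦5, 8↦2, 9↦3, 10↦8]  zeros at y ∈ ∅
  x = 7: [0↦5, 1↦9, 2↦6, 3↦7, 4↦1, 5↦10, 6↦1, 7↦7, 8↦6, 9↦9, 10↦5]  zeros at y ∈ ∅
  x = 8: [0↦4, 1↦10, 2↦9, 3↦1, 4↦8, 5↦8, 6↦1, 7↦9, 8↦10, 9↦4, 10↦2]  zeros at y ∈ ∅
  x = 9: [0↦3, 1↦0, 2↦1, 3↦6, 4↦4, 5↦6, 6↦1, 7↦0, 8↦3, 9↦10, 10↦10]  zeros at y ∈ {1, 7}
  x = 10: [0↦2, 1↦1, 2↦4, 3↦0, 4↦0, 5↦4, 6↦1, 7↦2, 8↦7, 9↦5, 10↦7]  zeros at y ∈ {3, 4}
Collecting zeros: affine points = {(0, 8), (0, 9), (1, 0), (1, 5), (5, 2), (5, 10), (9, 1), (9, 7), (10, 3), (10, 4)}.
Total count |C(F_11)_aff| = 10.


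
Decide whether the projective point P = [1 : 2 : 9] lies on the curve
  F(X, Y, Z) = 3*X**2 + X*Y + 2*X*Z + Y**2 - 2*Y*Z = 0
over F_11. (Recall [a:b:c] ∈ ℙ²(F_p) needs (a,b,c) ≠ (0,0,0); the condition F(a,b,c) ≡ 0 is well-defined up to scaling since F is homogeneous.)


F(1,2,9) ≡ 2 (mod 11); P is NOT on the curve.

Evaluate F(1, 2, 9) term-by-term (mod 11).
  3*X**2 ↦ 3·1·1·1 = 3
  X*Y ↦ 1·1·2·1 = 2
  2*X*Z ↦ 2·1·1·9 = 18
  Y**2 ↦ 1·1·4·1 = 4
  -2*Y*Z ↦ -2·1·2·9 = -36
Sum: F(1, 2, 9) = (3) + (2) + (18) + (4) + (-36) = -9.
Reducing mod 11: -9 ≡ 2 (mod 11).
Since F(a, b, c) ≡ 2 ≠ 0 (mod 11), P does NOT lie on the curve.


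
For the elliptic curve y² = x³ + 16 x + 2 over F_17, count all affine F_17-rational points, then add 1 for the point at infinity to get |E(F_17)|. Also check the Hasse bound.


Affine points = {(0, 6), (0, 11), (1, 6), (1, 11), (2, 5), (2, 12), (3, 3), (3, 14), (6, 5), (6, 12), (7, 7), (7, 10), (8, 8), (8, 9), (9, 5), (9, 12), (11, 8), (11, 9), (12, 1), (12, 16), (15, 8), (15, 9), (16, 6), (16, 11)}; affine count = 24; |E(F_17)| = 25.

Discriminant check: Δ ∝ 4a³ + 27b² = 4·16³ + 27·2² = 4·4096 + 27·4 ≡ 2 (mod 17). Nonzero ⇒ E is nonsingular.
For each x ∈ F_17, compute rhs = x³ + 16·x + 2 mod 17, then count y ∈ F_17 with y² ≡ rhs.
  x = 0: rhs = 2, matching y values: 6, 11 (2 points).
  x = 1: rhs = 2, matching y values: 6, 11 (2 points).
  x = 2: rhs = 8, matching y values: 5, 12 (2 points).
  x = 3: rhs = 9, matching y values: 3, 14 (2 points).
  x = 4: rhs = 11, matching y values: none (0 points).
  x = 5: rhs = 3, matching y values: none (0 points).
  x = 6: rhs = 8, matching y values: 5, 12 (2 points).
  x = 7: rhs = 15, matching y values: 7, 10 (2 points).
  x = 8: rhs = 13, matching y values: 8, 9 (2 points).
  x = 9: rhs = 8, matching y values: 5, 12 (2 points).
  x = 10: rhs = 6, matching y values: none (0 points).
  x = 11: rhs = 13, matching y values: 8, 9 (2 points).
  x = 12: rhs = 1, matching y values: 1, 16 (2 points).
  x = 13: rhs = 10, matching y values: none (0 points).
  x = 14: rhs = 12, matching y values: none (0 points).
  x = 15: rhs = 13, matching y values: 8, 9 (2 points).
  x = 16: rhs = 2, matching y values: 6, 11 (2 points).
Total affine count: 24.
Full point count |E(F_17)| = 24 + 1 = 25.
Hasse bound: |25 − (17+1)| = |7| = 7 ≤ 2√17 ≈ 8.2462 ✓.
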